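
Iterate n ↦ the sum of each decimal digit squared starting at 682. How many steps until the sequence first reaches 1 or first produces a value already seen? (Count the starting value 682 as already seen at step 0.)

15

682 → 6² + 8² + 2² = 104
104 → 1² + 0² + 4² = 17
17 → 1² + 7² = 50
50 → 5² + 0² = 25
25 → 2² + 5² = 29
29 → 2² + 9² = 85
85 → 8² + 5² = 89
89 → 8² + 9² = 145
145 → 1² + 4² + 5² = 42
42 → 4² + 2² = 20
20 → 2² + 0² = 4
4 → 4² = 16
16 → 1² + 6² = 37
37 → 3² + 7² = 58
58 → 5² + 8² = 89  — 89 repeats.
That took 15 steps.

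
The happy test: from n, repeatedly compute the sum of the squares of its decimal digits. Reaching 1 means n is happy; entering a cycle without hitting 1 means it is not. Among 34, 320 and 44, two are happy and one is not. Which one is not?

34: 34 → 25 → 29 → 85 → 89 → 145 → 42 → 20 → 4 → 16 → 37 → 58 → 89  — repeats 89 (not happy)
320: 320 → 13 → 10 → 1  — reaches 1 (happy)
44: 44 → 32 → 13 → 10 → 1  — reaches 1 (happy)

34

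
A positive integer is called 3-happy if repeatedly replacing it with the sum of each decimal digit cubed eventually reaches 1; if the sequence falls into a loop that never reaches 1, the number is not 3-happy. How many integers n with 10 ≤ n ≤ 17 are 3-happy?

1

10: 10 → 1  (reaches 1)
11: 11 → 2 → 8 → 512 → 134 → 92 → 737 → 713 → 371 → 371  (repeats 371)
12: 12 → 9 → 729 → 1080 → 513 → 153 → 153  (repeats 153)
13: 13 → 28 → 520 → 133 → 55 → 250 → 133  (repeats 133)
14: 14 → 65 → 341 → 92 → 737 → 713 → 371 → 371  (repeats 371)
15: 15 → 126 → 225 → 141 → 66 → 432 → 99 → 1458 → 702 → 351 → 153 → 153  (repeats 153)
16: 16 → 217 → 352 → 160 → 217  (repeats 217)
17: 17 → 344 → 155 → 251 → 134 → 92 → 737 → 713 → 371 → 371  (repeats 371)
3-happy: 10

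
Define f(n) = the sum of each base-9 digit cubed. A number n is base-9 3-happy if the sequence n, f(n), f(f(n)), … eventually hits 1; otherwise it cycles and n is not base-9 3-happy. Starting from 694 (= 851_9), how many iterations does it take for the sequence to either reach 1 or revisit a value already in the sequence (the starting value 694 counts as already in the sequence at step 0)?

694 = (8,5,1)_9 → 638
638 = (7,7,8)_9 → 1198
1198 = (1,5,7,1)_9 → 470
470 = (5,7,2)_9 → 476
476 = (5,7,8)_9 → 980
980 = (1,3,0,8)_9 → 540
540 = (6,6,0)_9 → 432
432 = (5,3,0)_9 → 152
152 = (1,7,8)_9 → 856
856 = (1,1,5,1)_9 → 128
128 = (1,5,2)_9 → 134
134 = (1,5,8)_9 → 638  — 638 repeats.
That took 12 steps.

12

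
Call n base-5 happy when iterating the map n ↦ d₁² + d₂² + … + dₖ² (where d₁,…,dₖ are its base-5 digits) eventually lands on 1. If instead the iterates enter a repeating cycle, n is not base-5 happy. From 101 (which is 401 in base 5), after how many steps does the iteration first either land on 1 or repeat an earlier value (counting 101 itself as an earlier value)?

3

101 = (4,0,1)_5 → 17
17 = (3,2)_5 → 13
13 = (2,3)_5 → 13  — 13 repeats.
That took 3 steps.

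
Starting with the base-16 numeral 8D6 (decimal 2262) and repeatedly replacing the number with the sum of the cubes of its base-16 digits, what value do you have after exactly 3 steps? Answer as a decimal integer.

3744

2262 = (8,13,6)_16 → 8³ + 13³ + 6³ = 512 + 2197 + 216 = 2925
2925 = (11,6,13)_16 → 11³ + 6³ + 13³ = 1331 + 216 + 2197 = 3744
3744 = (14,10,0)_16 → 14³ + 10³ + 0³ = 2744 + 1000 + 0 = 3744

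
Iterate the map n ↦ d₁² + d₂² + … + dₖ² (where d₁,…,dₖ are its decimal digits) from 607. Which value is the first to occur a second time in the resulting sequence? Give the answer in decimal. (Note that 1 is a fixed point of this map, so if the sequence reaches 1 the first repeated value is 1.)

89

607 → 6² + 0² + 7² = 85
85 → 8² + 5² = 89
89 → 8² + 9² = 145
145 → 1² + 4² + 5² = 42
42 → 4² + 2² = 20
20 → 2² + 0² = 4
4 → 4² = 16
16 → 1² + 6² = 37
37 → 3² + 7² = 58
58 → 5² + 8² = 89  — 89 already appeared earlier.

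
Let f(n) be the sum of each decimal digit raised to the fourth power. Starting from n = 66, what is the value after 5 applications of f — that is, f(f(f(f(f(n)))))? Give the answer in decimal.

6514

66 → 6⁴ + 6⁴ = 2592
2592 → 2⁴ + 5⁴ + 9⁴ + 2⁴ = 7218
7218 → 7⁴ + 2⁴ + 1⁴ + 8⁴ = 6514
6514 → 6⁴ + 5⁴ + 1⁴ + 4⁴ = 2178
2178 → 2⁴ + 1⁴ + 7⁴ + 8⁴ = 6514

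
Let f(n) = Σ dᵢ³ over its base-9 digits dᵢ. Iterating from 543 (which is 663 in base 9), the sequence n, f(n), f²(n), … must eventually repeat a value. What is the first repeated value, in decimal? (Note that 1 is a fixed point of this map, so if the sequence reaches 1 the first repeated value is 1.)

1

543 = (6,6,3)_9 → 6³ + 6³ + 3³ = 459
459 = (5,6,0)_9 → 5³ + 6³ + 0³ = 341
341 = (4,1,8)_9 → 4³ + 1³ + 8³ = 577
577 = (7,1,1)_9 → 7³ + 1³ + 1³ = 345
345 = (4,2,3)_9 → 4³ + 2³ + 3³ = 99
99 = (1,2,0)_9 → 1³ + 2³ + 0³ = 9
9 = (1,0)_9 → 1³ + 0³ = 1  — reached the fixed point 1.
1 → 1, so 1 is the first repeated value.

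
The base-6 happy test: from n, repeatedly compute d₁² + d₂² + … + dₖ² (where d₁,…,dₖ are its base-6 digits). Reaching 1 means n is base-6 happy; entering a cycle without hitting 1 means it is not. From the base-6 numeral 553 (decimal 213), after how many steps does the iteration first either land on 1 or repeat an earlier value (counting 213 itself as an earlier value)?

14

213 = (5,5,3)_6 → 59
59 = (1,3,5)_6 → 35
35 = (5,5)_6 → 50
50 = (1,2,2)_6 → 9
9 = (1,3)_6 → 10
10 = (1,4)_6 → 17
17 = (2,5)_6 → 29
29 = (4,5)_6 → 41
41 = (1,0,5)_6 → 26
26 = (4,2)_6 → 20
20 = (3,2)_6 → 13
13 = (2,1)_6 → 5
5 = (5)_6 → 25
25 = (4,1)_6 → 17  — 17 repeats.
That took 14 steps.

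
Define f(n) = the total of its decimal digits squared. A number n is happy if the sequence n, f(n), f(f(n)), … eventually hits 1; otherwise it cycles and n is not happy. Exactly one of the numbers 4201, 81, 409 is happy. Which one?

4201: 4201 → 21 → 5 → 25 → 29 → 85 → 89 → 145 → 42 → 20 → 4 → 16 → 37 → 58 → 89  — repeats 89 (not happy)
81: 81 → 65 → 61 → 37 → 58 → 89 → 145 → 42 → 20 → 4 → 16 → 37  — repeats 37 (not happy)
409: 409 → 97 → 130 → 10 → 1  — reaches 1 (happy)

409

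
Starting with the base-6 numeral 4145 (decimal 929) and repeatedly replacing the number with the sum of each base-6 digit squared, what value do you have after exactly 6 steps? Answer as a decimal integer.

25

929 = (4,1,4,5)_6 → 4² + 1² + 4² + 5² = 16 + 1 + 16 + 25 = 58
58 = (1,3,4)_6 → 1² + 3² + 4² = 1 + 9 + 16 = 26
26 = (4,2)_6 → 4² + 2² = 16 + 4 = 20
20 = (3,2)_6 → 3² + 2² = 9 + 4 = 13
13 = (2,1)_6 → 2² + 1² = 4 + 1 = 5
5 = (5)_6 → 5² = 25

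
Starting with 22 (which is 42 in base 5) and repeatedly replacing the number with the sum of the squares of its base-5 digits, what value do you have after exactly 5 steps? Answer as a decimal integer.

22 = (4,2)_5 → 4² + 2² = 16 + 4 = 20
20 = (4,0)_5 → 4² + 0² = 16 + 0 = 16
16 = (3,1)_5 → 3² + 1² = 9 + 1 = 10
10 = (2,0)_5 → 2² + 0² = 4 + 0 = 4
4 = (4)_5 → 4² = 16

16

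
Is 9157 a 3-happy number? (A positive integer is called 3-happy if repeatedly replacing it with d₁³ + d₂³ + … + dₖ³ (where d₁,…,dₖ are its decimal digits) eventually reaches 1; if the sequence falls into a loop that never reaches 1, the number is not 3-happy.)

9157 → 9³ + 1³ + 5³ + 7³ = 1198
1198 → 1³ + 1³ + 9³ + 8³ = 1243
1243 → 1³ + 2³ + 4³ + 3³ = 100
100 → 1³ + 0³ + 0³ = 1  — reached 1.

3-happy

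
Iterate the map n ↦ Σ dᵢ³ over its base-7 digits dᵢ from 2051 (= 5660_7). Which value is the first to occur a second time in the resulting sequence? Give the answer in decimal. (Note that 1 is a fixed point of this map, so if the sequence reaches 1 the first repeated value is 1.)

557

2051 = (5,6,6,0)_7 → 5³ + 6³ + 6³ + 0³ = 125 + 216 + 216 + 0 = 557
557 = (1,4,2,4)_7 → 1³ + 4³ + 2³ + 4³ = 1 + 64 + 8 + 64 = 137
137 = (2,5,4)_7 → 2³ + 5³ + 4³ = 8 + 125 + 64 = 197
197 = (4,0,1)_7 → 4³ + 0³ + 1³ = 64 + 0 + 1 = 65
65 = (1,2,2)_7 → 1³ + 2³ + 2³ = 1 + 8 + 8 = 17
17 = (2,3)_7 → 2³ + 3³ = 8 + 27 = 35
35 = (5,0)_7 → 5³ + 0³ = 125 + 0 = 125
125 = (2,3,6)_7 → 2³ + 3³ + 6³ = 8 + 27 + 216 = 251
251 = (5,0,6)_7 → 5³ + 0³ + 6³ = 125 + 0 + 216 = 341
341 = (6,6,5)_7 → 6³ + 6³ + 5³ = 216 + 216 + 125 = 557  — 557 already appeared earlier.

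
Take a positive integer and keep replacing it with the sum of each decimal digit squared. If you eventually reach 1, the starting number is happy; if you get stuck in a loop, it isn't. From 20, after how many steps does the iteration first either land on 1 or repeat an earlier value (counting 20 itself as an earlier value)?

20 → 2² + 0² = 4 + 0 = 4
4 → 4² = 16
16 → 1² + 6² = 1 + 36 = 37
37 → 3² + 7² = 9 + 49 = 58
58 → 5² + 8² = 25 + 64 = 89
89 → 8² + 9² = 64 + 81 = 145
145 → 1² + 4² + 5² = 1 + 16 + 25 = 42
42 → 4² + 2² = 16 + 4 = 20  — 20 repeats.
That took 8 steps.

8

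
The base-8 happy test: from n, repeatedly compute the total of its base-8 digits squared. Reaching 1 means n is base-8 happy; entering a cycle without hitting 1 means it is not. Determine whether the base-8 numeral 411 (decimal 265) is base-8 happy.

base-8 happy

265 = (4,1,1)_8 → 18
18 = (2,2)_8 → 8
8 = (1,0)_8 → 1  — reached 1.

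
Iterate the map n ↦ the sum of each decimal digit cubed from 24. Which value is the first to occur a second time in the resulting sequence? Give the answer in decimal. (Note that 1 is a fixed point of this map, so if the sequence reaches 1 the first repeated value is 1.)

24 → 2³ + 4³ = 8 + 64 = 72
72 → 7³ + 2³ = 343 + 8 = 351
351 → 3³ + 5³ + 1³ = 27 + 125 + 1 = 153
153 → 1³ + 5³ + 3³ = 1 + 125 + 27 = 153  — 153 already appeared earlier.

153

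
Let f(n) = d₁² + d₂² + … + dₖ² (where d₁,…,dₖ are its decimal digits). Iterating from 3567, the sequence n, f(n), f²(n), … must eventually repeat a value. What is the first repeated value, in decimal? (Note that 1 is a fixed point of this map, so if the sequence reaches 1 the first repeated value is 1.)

3567 → 3² + 5² + 6² + 7² = 9 + 25 + 36 + 49 = 119
119 → 1² + 1² + 9² = 1 + 1 + 81 = 83
83 → 8² + 3² = 64 + 9 = 73
73 → 7² + 3² = 49 + 9 = 58
58 → 5² + 8² = 25 + 64 = 89
89 → 8² + 9² = 64 + 81 = 145
145 → 1² + 4² + 5² = 1 + 16 + 25 = 42
42 → 4² + 2² = 16 + 4 = 20
20 → 2² + 0² = 4 + 0 = 4
4 → 4² = 16
16 → 1² + 6² = 1 + 36 = 37
37 → 3² + 7² = 9 + 49 = 58  — 58 already appeared earlier.

58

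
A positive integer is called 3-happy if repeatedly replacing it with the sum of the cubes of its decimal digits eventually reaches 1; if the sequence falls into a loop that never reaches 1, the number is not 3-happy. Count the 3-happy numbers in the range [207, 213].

1

207: 207 → 351 → 153 → 153  — not 3-happy
208: 208 → 520 → 133 → 55 → 250 → 133  — not 3-happy
209: 209 → 737 → 713 → 371 → 371  — not 3-happy
210: 210 → 9 → 729 → 1080 → 513 → 153 → 153  — not 3-happy
211: 211 → 10 → 1  — 3-happy
212: 212 → 17 → 344 → 155 → 251 → 134 → 92 → 737 → 713 → 371 → 371  — not 3-happy
213: 213 → 36 → 243 → 99 → 1458 → 702 → 351 → 153 → 153  — not 3-happy
3-happy: 211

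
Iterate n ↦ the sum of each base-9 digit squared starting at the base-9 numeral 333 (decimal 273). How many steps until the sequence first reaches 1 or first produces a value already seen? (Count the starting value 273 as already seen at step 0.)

273 = (3,3,3)_9 → 3² + 3² + 3² = 27
27 = (3,0)_9 → 3² + 0² = 9
9 = (1,0)_9 → 1² + 0² = 1  — reached 1.
That took 3 steps.

3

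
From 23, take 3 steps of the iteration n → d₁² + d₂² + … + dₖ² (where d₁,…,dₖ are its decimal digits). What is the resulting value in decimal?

1

23 → 2² + 3² = 13
13 → 1² + 3² = 10
10 → 1² + 0² = 1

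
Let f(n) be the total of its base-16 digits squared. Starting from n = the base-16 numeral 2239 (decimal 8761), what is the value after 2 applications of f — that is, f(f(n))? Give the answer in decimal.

40

8761 = (2,2,3,9)_16 → 98
98 = (6,2)_16 → 40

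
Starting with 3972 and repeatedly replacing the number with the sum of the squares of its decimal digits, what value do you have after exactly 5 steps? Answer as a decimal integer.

3972 → 3² + 9² + 7² + 2² = 143
143 → 1² + 4² + 3² = 26
26 → 2² + 6² = 40
40 → 4² + 0² = 16
16 → 1² + 6² = 37

37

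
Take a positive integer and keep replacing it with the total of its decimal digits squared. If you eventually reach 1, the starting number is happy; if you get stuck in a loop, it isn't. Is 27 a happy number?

27 → 53
53 → 34
34 → 25
25 → 29
29 → 85
85 → 89
89 → 145
145 → 42
42 → 20
20 → 4
4 → 16
16 → 37
37 → 58
58 → 89  — 89 already seen; the sequence cycles without reaching 1.

not happy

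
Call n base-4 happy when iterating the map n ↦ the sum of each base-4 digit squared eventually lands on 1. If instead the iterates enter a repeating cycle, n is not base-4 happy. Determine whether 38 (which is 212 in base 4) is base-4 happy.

base-4 happy

38 = (2,1,2)_4 → 9
9 = (2,1)_4 → 5
5 = (1,1)_4 → 2
2 = (2)_4 → 4
4 = (1,0)_4 → 1  — reached 1.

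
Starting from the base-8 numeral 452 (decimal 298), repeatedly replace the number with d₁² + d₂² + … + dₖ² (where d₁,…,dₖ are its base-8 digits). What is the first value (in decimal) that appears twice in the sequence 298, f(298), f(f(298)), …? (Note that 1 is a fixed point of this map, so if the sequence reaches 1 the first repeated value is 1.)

25

298 = (4,5,2)_8 → 45
45 = (5,5)_8 → 50
50 = (6,2)_8 → 40
40 = (5,0)_8 → 25
25 = (3,1)_8 → 10
10 = (1,2)_8 → 5
5 = (5)_8 → 25  — 25 already appeared earlier.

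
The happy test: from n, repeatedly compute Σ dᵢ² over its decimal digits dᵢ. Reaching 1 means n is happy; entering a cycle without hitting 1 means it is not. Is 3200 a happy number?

happy

3200 → 3² + 2² + 0² + 0² = 13
13 → 1² + 3² = 10
10 → 1² + 0² = 1  — reached 1.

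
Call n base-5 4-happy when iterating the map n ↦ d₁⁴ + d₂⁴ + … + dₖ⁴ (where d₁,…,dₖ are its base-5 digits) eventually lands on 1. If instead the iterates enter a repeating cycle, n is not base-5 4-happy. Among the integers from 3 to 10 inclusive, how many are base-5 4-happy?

3: 3 → 81 → 83 → 163 → 99 → 593 → 499 → 849 → 595 → 593  — not base-5 4-happy
4: 4 → 256 → 18 → 162 → 34 → 258 → 98 → 418 → 244 → 594 → 674 → 514 → 528 → 338 → 194 → 354 → 528  — not base-5 4-happy
5: 5 → 1  — base-5 4-happy
6: 6 → 2 → 16 → 82 → 98 → 418 → 244 → 594 → 674 → 514 → 528 → 338 → 194 → 354 → 528  — not base-5 4-happy
7: 7 → 17 → 97 → 353 → 353  — not base-5 4-happy
8: 8 → 82 → 98 → 418 → 244 → 594 → 674 → 514 → 528 → 338 → 194 → 354 → 528  — not base-5 4-happy
9: 9 → 257 → 33 → 83 → 163 → 99 → 593 → 499 → 849 → 595 → 593  — not base-5 4-happy
10: 10 → 16 → 82 → 98 → 418 → 244 → 594 → 674 → 514 → 528 → 338 → 194 → 354 → 528  — not base-5 4-happy
base-5 4-happy: 5

1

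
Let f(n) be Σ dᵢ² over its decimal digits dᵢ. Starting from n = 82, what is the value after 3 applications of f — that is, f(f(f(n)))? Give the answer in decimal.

1

82 → 8² + 2² = 68
68 → 6² + 8² = 100
100 → 1² + 0² + 0² = 1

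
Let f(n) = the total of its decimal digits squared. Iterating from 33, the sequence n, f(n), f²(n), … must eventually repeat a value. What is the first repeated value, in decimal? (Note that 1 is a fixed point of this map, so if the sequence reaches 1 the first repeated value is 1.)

33 → 3² + 3² = 9 + 9 = 18
18 → 1² + 8² = 1 + 64 = 65
65 → 6² + 5² = 36 + 25 = 61
61 → 6² + 1² = 36 + 1 = 37
37 → 3² + 7² = 9 + 49 = 58
58 → 5² + 8² = 25 + 64 = 89
89 → 8² + 9² = 64 + 81 = 145
145 → 1² + 4² + 5² = 1 + 16 + 25 = 42
42 → 4² + 2² = 16 + 4 = 20
20 → 2² + 0² = 4 + 0 = 4
4 → 4² = 16
16 → 1² + 6² = 1 + 36 = 37  — 37 already appeared earlier.

37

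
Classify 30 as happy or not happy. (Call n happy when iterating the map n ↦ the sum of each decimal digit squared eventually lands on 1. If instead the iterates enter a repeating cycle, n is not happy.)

30 → 3² + 0² = 9
9 → 9² = 81
81 → 8² + 1² = 65
65 → 6² + 5² = 61
61 → 6² + 1² = 37
37 → 3² + 7² = 58
58 → 5² + 8² = 89
89 → 8² + 9² = 145
145 → 1² + 4² + 5² = 42
42 → 4² + 2² = 20
20 → 2² + 0² = 4
4 → 4² = 16
16 → 1² + 6² = 37  — 37 already seen; the sequence cycles without reaching 1.

not happy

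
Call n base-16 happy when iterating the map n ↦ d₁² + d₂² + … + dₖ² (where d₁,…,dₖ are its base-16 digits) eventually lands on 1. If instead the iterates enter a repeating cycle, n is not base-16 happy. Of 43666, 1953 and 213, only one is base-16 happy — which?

43666: 43666 → 285 → 171 → 221 → 338 → 30 → 197 → 169 → 181 → 146 → 85 → 50 → 13 → 169  — repeats 169 (not base-16 happy)
1953: 1953 → 150 → 117 → 74 → 116 → 65 → 17 → 2 → 4 → 16 → 1  — reaches 1 (base-16 happy)
213: 213 → 194 → 148 → 97 → 37 → 29 → 170 → 200 → 208 → 169 → 181 → 146 → 85 → 50 → 13 → 169  — repeats 169 (not base-16 happy)

1953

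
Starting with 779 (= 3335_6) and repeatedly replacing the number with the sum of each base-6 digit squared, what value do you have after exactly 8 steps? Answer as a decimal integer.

41

779 = (3,3,3,5)_6 → 3² + 3² + 3² + 5² = 52
52 = (1,2,4)_6 → 1² + 2² + 4² = 21
21 = (3,3)_6 → 3² + 3² = 18
18 = (3,0)_6 → 3² + 0² = 9
9 = (1,3)_6 → 1² + 3² = 10
10 = (1,4)_6 → 1² + 4² = 17
17 = (2,5)_6 → 2² + 5² = 29
29 = (4,5)_6 → 4² + 5² = 41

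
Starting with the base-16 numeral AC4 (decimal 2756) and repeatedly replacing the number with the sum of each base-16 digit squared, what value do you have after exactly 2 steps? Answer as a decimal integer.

17

2756 = (10,12,4)_16 → 10² + 12² + 4² = 100 + 144 + 16 = 260
260 = (1,0,4)_16 → 1² + 0² + 4² = 1 + 0 + 16 = 17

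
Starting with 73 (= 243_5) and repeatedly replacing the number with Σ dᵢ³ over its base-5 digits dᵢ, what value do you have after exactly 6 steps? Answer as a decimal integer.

73 = (2,4,3)_5 → 2³ + 4³ + 3³ = 99
99 = (3,4,4)_5 → 3³ + 4³ + 4³ = 155
155 = (1,1,1,0)_5 → 1³ + 1³ + 1³ + 0³ = 3
3 = (3)_5 → 3³ = 27
27 = (1,0,2)_5 → 1³ + 0³ + 2³ = 9
9 = (1,4)_5 → 1³ + 4³ = 65

65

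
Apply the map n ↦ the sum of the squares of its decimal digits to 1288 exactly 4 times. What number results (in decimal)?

1288 → 1² + 2² + 8² + 8² = 1 + 4 + 64 + 64 = 133
133 → 1² + 3² + 3² = 1 + 9 + 9 = 19
19 → 1² + 9² = 1 + 81 = 82
82 → 8² + 2² = 64 + 4 = 68

68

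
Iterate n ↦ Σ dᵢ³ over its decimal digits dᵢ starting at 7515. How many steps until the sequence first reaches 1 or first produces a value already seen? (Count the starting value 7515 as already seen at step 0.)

7

7515 → 7³ + 5³ + 1³ + 5³ = 343 + 125 + 1 + 125 = 594
594 → 5³ + 9³ + 4³ = 125 + 729 + 64 = 918
918 → 9³ + 1³ + 8³ = 729 + 1 + 512 = 1242
1242 → 1³ + 2³ + 4³ + 2³ = 1 + 8 + 64 + 8 = 81
81 → 8³ + 1³ = 512 + 1 = 513
513 → 5³ + 1³ + 3³ = 125 + 1 + 27 = 153
153 → 1³ + 5³ + 3³ = 1 + 125 + 27 = 153  — 153 repeats.
That took 7 steps.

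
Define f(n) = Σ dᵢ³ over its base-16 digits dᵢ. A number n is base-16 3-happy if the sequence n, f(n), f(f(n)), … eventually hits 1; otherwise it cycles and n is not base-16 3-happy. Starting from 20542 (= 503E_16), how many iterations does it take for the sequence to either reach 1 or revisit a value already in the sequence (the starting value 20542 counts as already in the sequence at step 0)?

3

20542 = (5,0,3,14)_16 → 5³ + 0³ + 3³ + 14³ = 2896
2896 = (11,5,0)_16 → 11³ + 5³ + 0³ = 1456
1456 = (5,11,0)_16 → 5³ + 11³ + 0³ = 1456  — 1456 repeats.
That took 3 steps.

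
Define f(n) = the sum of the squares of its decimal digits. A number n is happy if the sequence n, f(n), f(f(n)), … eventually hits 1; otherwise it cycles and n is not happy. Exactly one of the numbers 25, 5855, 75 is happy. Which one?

5855

25: 25 → 29 → 85 → 89 → 145 → 42 → 20 → 4 → 16 → 37 → 58 → 89  — repeats 89 (not happy)
5855: 5855 → 139 → 91 → 82 → 68 → 100 → 1  — reaches 1 (happy)
75: 75 → 74 → 65 → 61 → 37 → 58 → 89 → 145 → 42 → 20 → 4 → 16 → 37  — repeats 37 (not happy)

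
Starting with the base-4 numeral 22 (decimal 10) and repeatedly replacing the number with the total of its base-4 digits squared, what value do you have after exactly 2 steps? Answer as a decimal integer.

4

10 = (2,2)_4 → 2² + 2² = 4 + 4 = 8
8 = (2,0)_4 → 2² + 0² = 4 + 0 = 4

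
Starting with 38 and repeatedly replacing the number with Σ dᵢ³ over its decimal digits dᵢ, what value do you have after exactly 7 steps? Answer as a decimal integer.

713

38 → 539
539 → 881
881 → 1025
1025 → 134
134 → 92
92 → 737
737 → 713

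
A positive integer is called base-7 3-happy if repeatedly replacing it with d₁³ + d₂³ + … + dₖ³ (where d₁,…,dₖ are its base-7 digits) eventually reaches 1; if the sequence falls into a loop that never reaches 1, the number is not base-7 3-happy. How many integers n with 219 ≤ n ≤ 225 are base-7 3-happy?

1

219: 219 → 99 → 9 → 9  (repeats 9)
220: 220 → 118 → 232 → 190 → 244 → 496 → 244  (repeats 244)
221: 221 → 155 → 29 → 65 → 17 → 35 → 125 → 251 → 341 → 557 → 137 → 197 → 65  (repeats 65)
222: 222 → 216 → 288 → 342 → 648 → 282 → 258 → 342  (repeats 342)
223: 223 → 307 → 433 → 343 → 1  (reaches 1)
224: 224 → 128 → 80 → 92 → 218 → 92  (repeats 92)
225: 225 → 129 → 99 → 9 → 9  (repeats 9)
base-7 3-happy: 223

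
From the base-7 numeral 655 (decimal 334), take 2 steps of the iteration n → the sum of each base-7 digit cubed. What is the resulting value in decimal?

100

334 = (6,5,5)_7 → 6³ + 5³ + 5³ = 216 + 125 + 125 = 466
466 = (1,2,3,4)_7 → 1³ + 2³ + 3³ + 4³ = 1 + 8 + 27 + 64 = 100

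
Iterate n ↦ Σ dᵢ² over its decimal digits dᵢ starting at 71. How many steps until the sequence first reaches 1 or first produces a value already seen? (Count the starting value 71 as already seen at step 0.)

13

71 → 7² + 1² = 50
50 → 5² + 0² = 25
25 → 2² + 5² = 29
29 → 2² + 9² = 85
85 → 8² + 5² = 89
89 → 8² + 9² = 145
145 → 1² + 4² + 5² = 42
42 → 4² + 2² = 20
20 → 2² + 0² = 4
4 → 4² = 16
16 → 1² + 6² = 37
37 → 3² + 7² = 58
58 → 5² + 8² = 89  — 89 repeats.
That took 13 steps.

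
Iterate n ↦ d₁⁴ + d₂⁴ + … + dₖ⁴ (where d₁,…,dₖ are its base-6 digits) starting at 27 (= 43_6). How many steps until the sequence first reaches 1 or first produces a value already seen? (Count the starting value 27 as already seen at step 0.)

27 = (4,3)_6 → 4⁴ + 3⁴ = 337
337 = (1,3,2,1)_6 → 1⁴ + 3⁴ + 2⁴ + 1⁴ = 99
99 = (2,4,3)_6 → 2⁴ + 4⁴ + 3⁴ = 353
353 = (1,3,4,5)_6 → 1⁴ + 3⁴ + 4⁴ + 5⁴ = 963
963 = (4,2,4,3)_6 → 4⁴ + 2⁴ + 4⁴ + 3⁴ = 609
609 = (2,4,5,3)_6 → 2⁴ + 4⁴ + 5⁴ + 3⁴ = 978
978 = (4,3,1,0)_6 → 4⁴ + 3⁴ + 1⁴ + 0⁴ = 338
338 = (1,3,2,2)_6 → 1⁴ + 3⁴ + 2⁴ + 2⁴ = 114
114 = (3,1,0)_6 → 3⁴ + 1⁴ + 0⁴ = 82
82 = (2,1,4)_6 → 2⁴ + 1⁴ + 4⁴ = 273
273 = (1,1,3,3)_6 → 1⁴ + 1⁴ + 3⁴ + 3⁴ = 164
164 = (4,3,2)_6 → 4⁴ + 3⁴ + 2⁴ = 353  — 353 repeats.
That took 12 steps.

12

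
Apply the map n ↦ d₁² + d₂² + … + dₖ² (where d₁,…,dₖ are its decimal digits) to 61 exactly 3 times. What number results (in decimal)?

89

61 → 37
37 → 58
58 → 89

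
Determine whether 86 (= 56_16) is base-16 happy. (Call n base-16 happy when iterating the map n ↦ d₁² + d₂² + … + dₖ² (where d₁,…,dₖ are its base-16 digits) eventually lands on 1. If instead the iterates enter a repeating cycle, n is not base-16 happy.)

not base-16 happy

86 = (5,6)_16 → 61
61 = (3,13)_16 → 178
178 = (11,2)_16 → 125
125 = (7,13)_16 → 218
218 = (13,10)_16 → 269
269 = (1,0,13)_16 → 170
170 = (10,10)_16 → 200
200 = (12,8)_16 → 208
208 = (13,0)_16 → 169
169 = (10,9)_16 → 181
181 = (11,5)_16 → 146
146 = (9,2)_16 → 85
85 = (5,5)_16 → 50
50 = (3,2)_16 → 13
13 = (13)_16 → 169  — 169 already seen; the sequence cycles without reaching 1.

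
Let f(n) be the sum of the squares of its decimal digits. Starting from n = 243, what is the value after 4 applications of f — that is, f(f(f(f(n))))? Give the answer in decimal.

145

243 → 2² + 4² + 3² = 4 + 16 + 9 = 29
29 → 2² + 9² = 4 + 81 = 85
85 → 8² + 5² = 64 + 25 = 89
89 → 8² + 9² = 64 + 81 = 145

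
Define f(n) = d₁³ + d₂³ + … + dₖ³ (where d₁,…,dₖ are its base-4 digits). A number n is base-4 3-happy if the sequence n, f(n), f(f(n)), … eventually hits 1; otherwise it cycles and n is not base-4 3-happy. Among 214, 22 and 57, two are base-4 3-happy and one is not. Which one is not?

57

214: 214 → 37 → 10 → 16 → 1  — reaches 1 (base-4 3-happy)
22: 22 → 10 → 16 → 1  — reaches 1 (base-4 3-happy)
57: 57 → 36 → 9 → 9  — repeats 9 (not base-4 3-happy)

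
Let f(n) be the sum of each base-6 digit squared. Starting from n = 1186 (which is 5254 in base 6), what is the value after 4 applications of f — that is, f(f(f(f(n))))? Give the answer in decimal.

1186 = (5,2,5,4)_6 → 70
70 = (1,5,4)_6 → 42
42 = (1,1,0)_6 → 2
2 = (2)_6 → 4

4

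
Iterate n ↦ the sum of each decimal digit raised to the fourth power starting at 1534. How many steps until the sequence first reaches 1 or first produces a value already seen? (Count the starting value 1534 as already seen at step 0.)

10

1534 → 1⁴ + 5⁴ + 3⁴ + 4⁴ = 1 + 625 + 81 + 256 = 963
963 → 9⁴ + 6⁴ + 3⁴ = 6561 + 1296 + 81 = 7938
7938 → 7⁴ + 9⁴ + 3⁴ + 8⁴ = 2401 + 6561 + 81 + 4096 = 13139
13139 → 1⁴ + 3⁴ + 1⁴ + 3⁴ + 9⁴ = 1 + 81 + 1 + 81 + 6561 = 6725
6725 → 6⁴ + 7⁴ + 2⁴ + 5⁴ = 1296 + 2401 + 16 + 625 = 4338
4338 → 4⁴ + 3⁴ + 3⁴ + 8⁴ = 256 + 81 + 81 + 4096 = 4514
4514 → 4⁴ + 5⁴ + 1⁴ + 4⁴ = 256 + 625 + 1 + 256 = 1138
1138 → 1⁴ + 1⁴ + 3⁴ + 8⁴ = 1 + 1 + 81 + 4096 = 4179
4179 → 4⁴ + 1⁴ + 7⁴ + 9⁴ = 256 + 1 + 2401 + 6561 = 9219
9219 → 9⁴ + 2⁴ + 1⁴ + 9⁴ = 6561 + 16 + 1 + 6561 = 13139  — 13139 repeats.
That took 10 steps.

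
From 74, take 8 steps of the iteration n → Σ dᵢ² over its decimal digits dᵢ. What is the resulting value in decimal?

20

74 → 7² + 4² = 49 + 16 = 65
65 → 6² + 5² = 36 + 25 = 61
61 → 6² + 1² = 36 + 1 = 37
37 → 3² + 7² = 9 + 49 = 58
58 → 5² + 8² = 25 + 64 = 89
89 → 8² + 9² = 64 + 81 = 145
145 → 1² + 4² + 5² = 1 + 16 + 25 = 42
42 → 4² + 2² = 16 + 4 = 20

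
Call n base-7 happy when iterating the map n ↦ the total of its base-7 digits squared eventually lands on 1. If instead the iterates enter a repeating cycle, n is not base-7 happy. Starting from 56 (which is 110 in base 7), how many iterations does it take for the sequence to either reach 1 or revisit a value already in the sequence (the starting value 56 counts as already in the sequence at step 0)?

56 = (1,1,0)_7 → 1² + 1² + 0² = 2
2 = (2)_7 → 2² = 4
4 = (4)_7 → 4² = 16
16 = (2,2)_7 → 2² + 2² = 8
8 = (1,1)_7 → 1² + 1² = 2  — 2 repeats.
That took 5 steps.

5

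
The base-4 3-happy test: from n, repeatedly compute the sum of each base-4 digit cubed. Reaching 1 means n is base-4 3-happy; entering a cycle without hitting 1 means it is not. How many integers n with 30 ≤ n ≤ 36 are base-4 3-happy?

1

30: 30 → 36 → 9 → 9  (repeats 9)
31: 31 → 55 → 55  (repeats 55)
32: 32 → 8 → 8  (repeats 8)
33: 33 → 9 → 9  (repeats 9)
34: 34 → 16 → 1  (reaches 1)
35: 35 → 35  (repeats 35)
36: 36 → 9 → 9  (repeats 9)
base-4 3-happy: 34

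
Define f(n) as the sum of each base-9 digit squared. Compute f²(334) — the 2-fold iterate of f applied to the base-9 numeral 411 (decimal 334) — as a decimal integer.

334 = (4,1,1)_9 → 4² + 1² + 1² = 16 + 1 + 1 = 18
18 = (2,0)_9 → 2² + 0² = 4 + 0 = 4

4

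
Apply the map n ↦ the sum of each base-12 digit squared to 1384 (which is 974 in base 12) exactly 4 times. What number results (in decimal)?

1384 = (9,7,4)_12 → 9² + 7² + 4² = 81 + 49 + 16 = 146
146 = (1,0,2)_12 → 1² + 0² + 2² = 1 + 0 + 4 = 5
5 = (5)_12 → 5² = 25
25 = (2,1)_12 → 2² + 1² = 4 + 1 = 5

5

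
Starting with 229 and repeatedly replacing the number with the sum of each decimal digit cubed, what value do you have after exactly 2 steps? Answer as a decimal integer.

532

229 → 2³ + 2³ + 9³ = 745
745 → 7³ + 4³ + 5³ = 532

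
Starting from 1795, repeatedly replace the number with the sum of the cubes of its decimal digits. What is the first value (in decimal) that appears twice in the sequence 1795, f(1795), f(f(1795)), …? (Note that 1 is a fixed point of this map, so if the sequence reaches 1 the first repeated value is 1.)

1795 → 1³ + 7³ + 9³ + 5³ = 1198
1198 → 1³ + 1³ + 9³ + 8³ = 1243
1243 → 1³ + 2³ + 4³ + 3³ = 100
100 → 1³ + 0³ + 0³ = 1  — reached the fixed point 1.
1 → 1, so 1 is the first repeated value.

1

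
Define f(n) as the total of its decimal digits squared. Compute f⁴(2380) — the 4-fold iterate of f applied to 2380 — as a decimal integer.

42

2380 → 2² + 3² + 8² + 0² = 4 + 9 + 64 + 0 = 77
77 → 7² + 7² = 49 + 49 = 98
98 → 9² + 8² = 81 + 64 = 145
145 → 1² + 4² + 5² = 1 + 16 + 25 = 42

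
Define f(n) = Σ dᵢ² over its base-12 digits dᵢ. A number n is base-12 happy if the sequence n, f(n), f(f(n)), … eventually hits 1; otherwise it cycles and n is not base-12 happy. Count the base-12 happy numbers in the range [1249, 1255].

1249: 1249 → 129 → 181 → 11 → 121 → 101 → 89 → 74 → 40 → 25 → 5 → 25  (repeats 25)
1250: 1250 → 132 → 121 → 101 → 89 → 74 → 40 → 25 → 5 → 25  (repeats 25)
1251: 1251 → 137 → 146 → 5 → 25 → 5  (repeats 5)
1252: 1252 → 144 → 1  (reaches 1)
1253: 1253 → 153 → 82 → 136 → 137 → 146 → 5 → 25 → 5  (repeats 5)
1254: 1254 → 164 → 66 → 61 → 26 → 8 → 64 → 41 → 34 → 104 → 128 → 164  (repeats 164)
1255: 1255 → 177 → 86 → 53 → 41 → 34 → 104 → 128 → 164 → 66 → 61 → 26 → 8 → 64 → 41  (repeats 41)
base-12 happy: 1252

1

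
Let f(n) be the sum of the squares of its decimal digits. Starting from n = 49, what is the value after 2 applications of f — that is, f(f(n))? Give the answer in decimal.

130

49 → 97
97 → 130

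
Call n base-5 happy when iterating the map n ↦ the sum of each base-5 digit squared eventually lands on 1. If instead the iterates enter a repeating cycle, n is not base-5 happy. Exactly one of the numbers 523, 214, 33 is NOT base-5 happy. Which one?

523: 523 → 41 → 11 → 5 → 1  — reaches 1 (base-5 happy)
214: 214 → 30 → 2 → 4 → 16 → 10 → 4  — repeats 4 (not base-5 happy)
33: 33 → 11 → 5 → 1  — reaches 1 (base-5 happy)

214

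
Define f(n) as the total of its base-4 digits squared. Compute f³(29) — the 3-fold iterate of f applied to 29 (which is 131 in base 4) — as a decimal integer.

10

29 = (1,3,1)_4 → 1² + 3² + 1² = 1 + 9 + 1 = 11
11 = (2,3)_4 → 2² + 3² = 4 + 9 = 13
13 = (3,1)_4 → 3² + 1² = 9 + 1 = 10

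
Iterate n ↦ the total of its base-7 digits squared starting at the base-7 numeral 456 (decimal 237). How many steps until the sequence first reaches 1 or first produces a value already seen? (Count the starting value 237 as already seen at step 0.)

6

237 = (4,5,6)_7 → 4² + 5² + 6² = 77
77 = (1,4,0)_7 → 1² + 4² + 0² = 17
17 = (2,3)_7 → 2² + 3² = 13
13 = (1,6)_7 → 1² + 6² = 37
37 = (5,2)_7 → 5² + 2² = 29
29 = (4,1)_7 → 4² + 1² = 17  — 17 repeats.
That took 6 steps.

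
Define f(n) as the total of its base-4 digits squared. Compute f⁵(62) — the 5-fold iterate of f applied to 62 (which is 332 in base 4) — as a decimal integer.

62 = (3,3,2)_4 → 3² + 3² + 2² = 22
22 = (1,1,2)_4 → 1² + 1² + 2² = 6
6 = (1,2)_4 → 1² + 2² = 5
5 = (1,1)_4 → 1² + 1² = 2
2 = (2)_4 → 2² = 4

4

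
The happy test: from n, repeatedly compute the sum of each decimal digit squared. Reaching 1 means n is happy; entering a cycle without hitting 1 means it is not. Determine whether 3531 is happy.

happy

3531 → 44
44 → 32
32 → 13
13 → 10
10 → 1  — reached 1.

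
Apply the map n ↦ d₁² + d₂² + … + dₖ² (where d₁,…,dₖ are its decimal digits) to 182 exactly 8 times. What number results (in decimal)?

182 → 1² + 8² + 2² = 69
69 → 6² + 9² = 117
117 → 1² + 1² + 7² = 51
51 → 5² + 1² = 26
26 → 2² + 6² = 40
40 → 4² + 0² = 16
16 → 1² + 6² = 37
37 → 3² + 7² = 58

58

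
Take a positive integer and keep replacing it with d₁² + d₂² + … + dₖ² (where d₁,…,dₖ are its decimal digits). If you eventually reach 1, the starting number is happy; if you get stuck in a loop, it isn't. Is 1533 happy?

happy

1533 → 1² + 5² + 3² + 3² = 1 + 25 + 9 + 9 = 44
44 → 4² + 4² = 16 + 16 = 32
32 → 3² + 2² = 9 + 4 = 13
13 → 1² + 3² = 1 + 9 = 10
10 → 1² + 0² = 1 + 0 = 1  — reached 1.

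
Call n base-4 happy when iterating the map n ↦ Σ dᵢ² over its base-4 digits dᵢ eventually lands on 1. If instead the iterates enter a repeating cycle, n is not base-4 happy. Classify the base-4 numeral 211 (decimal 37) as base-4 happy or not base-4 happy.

base-4 happy

37 = (2,1,1)_4 → 2² + 1² + 1² = 4 + 1 + 1 = 6
6 = (1,2)_4 → 1² + 2² = 1 + 4 = 5
5 = (1,1)_4 → 1² + 1² = 1 + 1 = 2
2 = (2)_4 → 2² = 4
4 = (1,0)_4 → 1² + 0² = 1 + 0 = 1  — reached 1.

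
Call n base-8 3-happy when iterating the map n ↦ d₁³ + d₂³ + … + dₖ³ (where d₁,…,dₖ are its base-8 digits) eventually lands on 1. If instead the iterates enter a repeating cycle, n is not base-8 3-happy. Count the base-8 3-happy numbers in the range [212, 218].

1

212: 212 → 99 → 92 → 92  — not base-8 3-happy
213: 213 → 160 → 72 → 2 → 8 → 1  — base-8 3-happy
214: 214 → 251 → 397 → 342 → 349 → 277 → 197 → 152 → 35 → 91 → 55 → 559 → 469 → 476 → 434 → 440 → 559  — not base-8 3-happy
215: 215 → 378 → 476 → 434 → 440 → 559 → 469 → 476  — not base-8 3-happy
216: 216 → 54 → 432 → 432  — not base-8 3-happy
217: 217 → 55 → 559 → 469 → 476 → 434 → 440 → 559  — not base-8 3-happy
218: 218 → 62 → 559 → 469 → 476 → 434 → 440 → 559  — not base-8 3-happy
base-8 3-happy: 213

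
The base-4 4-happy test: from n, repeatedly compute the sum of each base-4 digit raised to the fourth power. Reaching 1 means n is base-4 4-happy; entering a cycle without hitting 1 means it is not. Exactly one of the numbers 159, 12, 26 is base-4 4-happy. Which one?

159: 159 → 179 → 178 → 113 → 83 → 83  — repeats 83 (not base-4 4-happy)
12: 12 → 81 → 3 → 81  — repeats 81 (not base-4 4-happy)
26: 26 → 33 → 17 → 2 → 16 → 1  — reaches 1 (base-4 4-happy)

26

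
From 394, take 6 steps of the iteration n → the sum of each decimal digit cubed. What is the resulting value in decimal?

394 → 3³ + 9³ + 4³ = 27 + 729 + 64 = 820
820 → 8³ + 2³ + 0³ = 512 + 8 + 0 = 520
520 → 5³ + 2³ + 0³ = 125 + 8 + 0 = 133
133 → 1³ + 3³ + 3³ = 1 + 27 + 27 = 55
55 → 5³ + 5³ = 125 + 125 = 250
250 → 2³ + 5³ + 0³ = 8 + 125 + 0 = 133

133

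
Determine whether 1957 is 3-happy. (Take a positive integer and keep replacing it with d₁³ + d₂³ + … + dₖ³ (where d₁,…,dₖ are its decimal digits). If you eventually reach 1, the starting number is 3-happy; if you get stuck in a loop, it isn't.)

1957 → 1³ + 9³ + 5³ + 7³ = 1198
1198 → 1³ + 1³ + 9³ + 8³ = 1243
1243 → 1³ + 2³ + 4³ + 3³ = 100
100 → 1³ + 0³ + 0³ = 1  — reached 1.

3-happy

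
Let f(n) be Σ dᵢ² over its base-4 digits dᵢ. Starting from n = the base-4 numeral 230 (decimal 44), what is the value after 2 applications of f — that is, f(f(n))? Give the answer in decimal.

44 = (2,3,0)_4 → 2² + 3² + 0² = 4 + 9 + 0 = 13
13 = (3,1)_4 → 3² + 1² = 9 + 1 = 10

10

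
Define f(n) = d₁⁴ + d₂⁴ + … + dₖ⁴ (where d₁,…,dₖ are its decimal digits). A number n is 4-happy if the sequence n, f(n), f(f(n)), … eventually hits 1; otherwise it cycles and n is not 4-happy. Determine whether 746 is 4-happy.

not 4-happy

746 → 7⁴ + 4⁴ + 6⁴ = 3953
3953 → 3⁴ + 9⁴ + 5⁴ + 3⁴ = 7348
7348 → 7⁴ + 3⁴ + 4⁴ + 8⁴ = 6834
6834 → 6⁴ + 8⁴ + 3⁴ + 4⁴ = 5729
5729 → 5⁴ + 7⁴ + 2⁴ + 9⁴ = 9603
9603 → 9⁴ + 6⁴ + 0⁴ + 3⁴ = 7938
7938 → 7⁴ + 9⁴ + 3⁴ + 8⁴ = 13139
13139 → 1⁴ + 3⁴ + 1⁴ + 3⁴ + 9⁴ = 6725
6725 → 6⁴ + 7⁴ + 2⁴ + 5⁴ = 4338
4338 → 4⁴ + 3⁴ + 3⁴ + 8⁴ = 4514
4514 → 4⁴ + 5⁴ + 1⁴ + 4⁴ = 1138
1138 → 1⁴ + 1⁴ + 3⁴ + 8⁴ = 4179
4179 → 4⁴ + 1⁴ + 7⁴ + 9⁴ = 9219
9219 → 9⁴ + 2⁴ + 1⁴ + 9⁴ = 13139  — 13139 already seen; the sequence cycles without reaching 1.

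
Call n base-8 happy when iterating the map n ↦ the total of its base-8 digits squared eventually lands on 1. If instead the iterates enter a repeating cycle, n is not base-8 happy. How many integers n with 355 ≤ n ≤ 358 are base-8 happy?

1

355: 355 → 50 → 40 → 25 → 10 → 5 → 25  (repeats 25)
356: 356 → 57 → 50 → 40 → 25 → 10 → 5 → 25  (repeats 25)
357: 357 → 66 → 5 → 25 → 10 → 5  (repeats 5)
358: 358 → 77 → 27 → 18 → 8 → 1  (reaches 1)
base-8 happy: 358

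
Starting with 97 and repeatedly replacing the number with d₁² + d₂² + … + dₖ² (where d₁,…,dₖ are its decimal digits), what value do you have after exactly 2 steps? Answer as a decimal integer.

10

97 → 9² + 7² = 81 + 49 = 130
130 → 1² + 3² + 0² = 1 + 9 + 0 = 10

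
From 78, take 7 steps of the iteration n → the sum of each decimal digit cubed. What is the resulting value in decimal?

513

78 → 7³ + 8³ = 343 + 512 = 855
855 → 8³ + 5³ + 5³ = 512 + 125 + 125 = 762
762 → 7³ + 6³ + 2³ = 343 + 216 + 8 = 567
567 → 5³ + 6³ + 7³ = 125 + 216 + 343 = 684
684 → 6³ + 8³ + 4³ = 216 + 512 + 64 = 792
792 → 7³ + 9³ + 2³ = 343 + 729 + 8 = 1080
1080 → 1³ + 0³ + 8³ + 0³ = 1 + 0 + 512 + 0 = 513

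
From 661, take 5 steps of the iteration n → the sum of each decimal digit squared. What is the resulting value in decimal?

661 → 6² + 6² + 1² = 36 + 36 + 1 = 73
73 → 7² + 3² = 49 + 9 = 58
58 → 5² + 8² = 25 + 64 = 89
89 → 8² + 9² = 64 + 81 = 145
145 → 1² + 4² + 5² = 1 + 16 + 25 = 42

42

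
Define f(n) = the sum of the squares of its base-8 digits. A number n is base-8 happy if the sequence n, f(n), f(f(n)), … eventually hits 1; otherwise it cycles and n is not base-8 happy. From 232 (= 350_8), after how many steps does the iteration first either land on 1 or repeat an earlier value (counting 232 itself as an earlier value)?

3

232 = (3,5,0)_8 → 3² + 5² + 0² = 34
34 = (4,2)_8 → 4² + 2² = 20
20 = (2,4)_8 → 2² + 4² = 20  — 20 repeats.
That took 3 steps.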